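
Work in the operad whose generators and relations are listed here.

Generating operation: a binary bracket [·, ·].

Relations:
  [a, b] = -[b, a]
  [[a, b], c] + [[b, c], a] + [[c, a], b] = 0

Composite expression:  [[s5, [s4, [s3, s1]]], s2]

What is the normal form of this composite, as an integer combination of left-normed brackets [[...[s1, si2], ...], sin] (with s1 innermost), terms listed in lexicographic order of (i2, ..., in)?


-[[[[s1, s3], s4], s5], s2]

Skip Jacobi rewriting: expand, keep s1-initial words, read off terms.
Composite bracket: [[s5, [s4, [s3, s1]]], s2]
Expanding via [a, b] = ab - ba: 16 signed words (2^4 = 16).
Keep just the words that open with s1:
  from s1s3s4s5s2, sign -1: term -[[[[s1, s3], s4], s5], s2]


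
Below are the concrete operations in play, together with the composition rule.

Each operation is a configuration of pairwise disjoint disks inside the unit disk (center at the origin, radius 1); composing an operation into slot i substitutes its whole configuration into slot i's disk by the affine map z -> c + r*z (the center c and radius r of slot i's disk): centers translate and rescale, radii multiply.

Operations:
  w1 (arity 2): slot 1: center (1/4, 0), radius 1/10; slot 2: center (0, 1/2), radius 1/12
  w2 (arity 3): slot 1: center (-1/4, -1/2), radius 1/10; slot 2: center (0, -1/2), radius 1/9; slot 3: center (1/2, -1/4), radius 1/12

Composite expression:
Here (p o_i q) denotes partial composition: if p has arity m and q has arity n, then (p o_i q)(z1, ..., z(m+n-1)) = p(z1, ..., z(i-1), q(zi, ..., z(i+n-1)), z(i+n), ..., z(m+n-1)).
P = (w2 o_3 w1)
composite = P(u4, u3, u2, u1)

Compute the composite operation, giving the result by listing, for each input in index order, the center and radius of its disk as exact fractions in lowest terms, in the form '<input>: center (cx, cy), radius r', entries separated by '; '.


Below w2, radii multiply path by path; the u-disk centers shift.
input u4: composing its 1 substitution step yields center (-1/4, -1/2), radius 1/10
input u3: composing its 1 substitution step yields center (0, -1/2), radius 1/9
input u2: composing its 2 substitution steps yields center (25/48, -1/4), radius 1/120
input u1: composing its 2 substitution steps yields center (1/2, -5/24), radius 1/144

u1: center (1/2, -5/24), radius 1/144; u2: center (25/48, -1/4), radius 1/120; u3: center (0, -1/2), radius 1/9; u4: center (-1/4, -1/2), radius 1/10


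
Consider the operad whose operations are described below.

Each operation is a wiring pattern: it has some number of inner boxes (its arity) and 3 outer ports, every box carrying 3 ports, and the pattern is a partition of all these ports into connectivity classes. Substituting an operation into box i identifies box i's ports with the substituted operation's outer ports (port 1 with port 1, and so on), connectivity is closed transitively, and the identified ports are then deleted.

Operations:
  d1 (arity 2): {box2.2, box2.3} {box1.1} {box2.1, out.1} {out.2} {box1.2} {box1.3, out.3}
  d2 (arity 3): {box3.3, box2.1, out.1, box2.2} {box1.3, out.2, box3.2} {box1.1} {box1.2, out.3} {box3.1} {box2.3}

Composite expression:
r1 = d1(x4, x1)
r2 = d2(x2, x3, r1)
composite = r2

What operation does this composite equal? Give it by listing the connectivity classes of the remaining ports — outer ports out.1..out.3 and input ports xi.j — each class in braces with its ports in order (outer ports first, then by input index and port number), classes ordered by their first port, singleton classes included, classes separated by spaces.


{out.1, x3.1, x3.2, x4.3} {out.2, x2.3} {out.3, x2.2} {x1.1} {x1.2, x1.3} {x2.1} {x3.3} {x4.1} {x4.2}

Reachability decides: close wires over d2-identified ports.
d1 over (x4, x1) gives {out.1, x1.1} {out.2} {out.3, x4.3} {x1.2, x1.3} {x4.1} {x4.2}, out.j being that stage's outer ports
d2 over (x2, x3, x4, x1) gives {out.1, x3.1, x3.2, x4.3} {out.2, x2.3} {out.3, x2.2} {x1.1} {x1.2, x1.3} {x2.1} {x3.3} {x4.1} {x4.2}, out.j being that stage's outer ports


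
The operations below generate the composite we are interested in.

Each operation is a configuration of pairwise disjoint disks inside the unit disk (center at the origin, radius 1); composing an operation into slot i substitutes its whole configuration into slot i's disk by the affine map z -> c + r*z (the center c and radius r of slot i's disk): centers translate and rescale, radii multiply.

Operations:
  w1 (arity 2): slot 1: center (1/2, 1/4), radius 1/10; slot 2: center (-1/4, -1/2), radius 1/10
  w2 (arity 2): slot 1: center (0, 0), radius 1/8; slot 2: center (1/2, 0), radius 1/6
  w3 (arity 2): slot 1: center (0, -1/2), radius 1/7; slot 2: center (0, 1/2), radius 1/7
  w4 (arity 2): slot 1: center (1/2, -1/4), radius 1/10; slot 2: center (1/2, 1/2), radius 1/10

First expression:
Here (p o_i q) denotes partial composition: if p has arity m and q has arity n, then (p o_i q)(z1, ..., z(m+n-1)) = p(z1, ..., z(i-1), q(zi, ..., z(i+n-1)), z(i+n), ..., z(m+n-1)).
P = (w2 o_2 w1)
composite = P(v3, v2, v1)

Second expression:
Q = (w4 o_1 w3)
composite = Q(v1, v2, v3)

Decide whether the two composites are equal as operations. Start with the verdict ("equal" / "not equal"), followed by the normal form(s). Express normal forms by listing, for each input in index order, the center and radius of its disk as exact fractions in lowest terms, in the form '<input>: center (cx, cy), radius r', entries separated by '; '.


not equal; the first gives v1: center (11/24, -1/12), radius 1/60; v2: center (7/12, 1/24), radius 1/60; v3: center (0, 0), radius 1/8 and the second v1: center (1/2, -3/10), radius 1/70; v2: center (1/2, -1/5), radius 1/70; v3: center (1/2, 1/2), radius 1/10

The first expression, normalized: v1: center (11/24, -1/12), radius 1/60; v2: center (7/12, 1/24), radius 1/60; v3: center (0, 0), radius 1/8
The second expression, normalized: v1: center (1/2, -3/10), radius 1/70; v2: center (1/2, -1/5), radius 1/70; v3: center (1/2, 1/2), radius 1/10
The forms do not match — not equal.


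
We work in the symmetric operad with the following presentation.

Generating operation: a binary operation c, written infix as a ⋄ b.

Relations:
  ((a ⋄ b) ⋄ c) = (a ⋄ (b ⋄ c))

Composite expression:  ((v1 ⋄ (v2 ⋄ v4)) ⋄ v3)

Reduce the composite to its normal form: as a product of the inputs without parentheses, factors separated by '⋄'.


v1 ⋄ v2 ⋄ v4 ⋄ v3

The c-tree's shape is irrelevant; the v-reading-order decides.
(v2 ⋄ v4) flattens to v2 ⋄ v4
(v1 ⋄ (v2 ⋄ v4)) flattens to v1 ⋄ v2 ⋄ v4
((v1 ⋄ (v2 ⋄ v4)) ⋄ v3) flattens to v1 ⋄ v2 ⋄ v4 ⋄ v3


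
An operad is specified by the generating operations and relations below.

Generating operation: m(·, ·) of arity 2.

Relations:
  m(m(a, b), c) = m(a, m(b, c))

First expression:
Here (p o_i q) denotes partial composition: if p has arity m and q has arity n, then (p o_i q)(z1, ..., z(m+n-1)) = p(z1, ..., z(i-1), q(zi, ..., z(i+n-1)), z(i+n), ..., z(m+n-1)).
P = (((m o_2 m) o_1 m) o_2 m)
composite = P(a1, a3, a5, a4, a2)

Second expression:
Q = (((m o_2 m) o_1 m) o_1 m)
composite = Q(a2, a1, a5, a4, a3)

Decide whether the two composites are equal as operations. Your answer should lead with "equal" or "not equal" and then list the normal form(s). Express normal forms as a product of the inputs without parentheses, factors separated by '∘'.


not equal: they reduce to a1 ∘ a3 ∘ a5 ∘ a4 ∘ a2 and a2 ∘ a1 ∘ a5 ∘ a4 ∘ a3

Normal form of the first expression: a1 ∘ a3 ∘ a5 ∘ a4 ∘ a2
Normal form of the second expression: a2 ∘ a1 ∘ a5 ∘ a4 ∘ a3
Different reductions; not equal.


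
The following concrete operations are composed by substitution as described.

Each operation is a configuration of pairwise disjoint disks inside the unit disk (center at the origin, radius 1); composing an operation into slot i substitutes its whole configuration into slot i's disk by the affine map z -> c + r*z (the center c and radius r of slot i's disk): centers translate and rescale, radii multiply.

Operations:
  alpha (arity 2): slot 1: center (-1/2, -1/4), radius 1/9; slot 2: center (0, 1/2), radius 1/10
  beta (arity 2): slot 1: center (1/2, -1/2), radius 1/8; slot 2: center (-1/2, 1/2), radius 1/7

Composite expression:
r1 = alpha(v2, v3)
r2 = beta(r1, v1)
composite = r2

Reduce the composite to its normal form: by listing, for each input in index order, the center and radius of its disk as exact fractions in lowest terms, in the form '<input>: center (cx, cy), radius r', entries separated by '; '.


v1: center (-1/2, 1/2), radius 1/7; v2: center (7/16, -17/32), radius 1/72; v3: center (1/2, -7/16), radius 1/80

Nesting under beta composes maps z -> c + r*z down each v-path.
input v2: applying the 2 nested substitutions gives center (7/16, -17/32), radius 1/72
input v3: applying the 2 nested substitutions gives center (1/2, -7/16), radius 1/80
input v1: applying the 1 nested substitution gives center (-1/2, 1/2), radius 1/7


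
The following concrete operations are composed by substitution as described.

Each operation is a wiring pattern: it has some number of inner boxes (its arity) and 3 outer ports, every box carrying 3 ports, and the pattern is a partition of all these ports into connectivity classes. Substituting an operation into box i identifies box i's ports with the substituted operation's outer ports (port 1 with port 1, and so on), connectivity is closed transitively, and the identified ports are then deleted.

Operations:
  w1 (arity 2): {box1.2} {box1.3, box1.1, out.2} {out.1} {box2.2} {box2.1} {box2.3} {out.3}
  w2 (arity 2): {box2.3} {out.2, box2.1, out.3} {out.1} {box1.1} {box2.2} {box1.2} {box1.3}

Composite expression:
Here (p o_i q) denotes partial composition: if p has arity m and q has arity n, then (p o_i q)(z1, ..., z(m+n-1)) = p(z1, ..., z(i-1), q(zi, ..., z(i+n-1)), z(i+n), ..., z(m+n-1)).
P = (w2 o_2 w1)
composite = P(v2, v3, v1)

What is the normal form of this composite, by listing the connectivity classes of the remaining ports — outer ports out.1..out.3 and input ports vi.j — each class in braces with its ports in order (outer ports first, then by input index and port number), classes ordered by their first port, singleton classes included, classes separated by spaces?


After gluing at w2, chains via deleted ports link the v-ports.
after w1, the pattern on (v3, v1) reads {out.1} {out.2, v3.1, v3.3} {out.3} {v1.1} {v1.2} {v1.3} {v3.2} (out.j = its outer ports)
after w2, the pattern on (v2, v3, v1) reads {out.1} {out.2, out.3} {v1.1} {v1.2} {v1.3} {v2.1} {v2.2} {v2.3} {v3.1, v3.3} {v3.2} (out.j = its outer ports)

{out.1} {out.2, out.3} {v1.1} {v1.2} {v1.3} {v2.1} {v2.2} {v2.3} {v3.1, v3.3} {v3.2}


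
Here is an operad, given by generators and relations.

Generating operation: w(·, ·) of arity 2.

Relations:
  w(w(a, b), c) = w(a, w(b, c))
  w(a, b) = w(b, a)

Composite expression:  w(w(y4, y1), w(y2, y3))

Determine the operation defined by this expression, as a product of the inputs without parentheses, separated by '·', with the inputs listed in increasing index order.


Both nesting and order wash out for w; what remains is which y's occur.
w(y4, y1) flattens to y4 · y1
w(y2, y3) flattens to y2 · y3
w(w(y4, y1), w(y2, y3)) flattens to y4 · y1 · y2 · y3
reordering the factors by index: y1 · y2 · y3 · y4

y1 · y2 · y3 · y4


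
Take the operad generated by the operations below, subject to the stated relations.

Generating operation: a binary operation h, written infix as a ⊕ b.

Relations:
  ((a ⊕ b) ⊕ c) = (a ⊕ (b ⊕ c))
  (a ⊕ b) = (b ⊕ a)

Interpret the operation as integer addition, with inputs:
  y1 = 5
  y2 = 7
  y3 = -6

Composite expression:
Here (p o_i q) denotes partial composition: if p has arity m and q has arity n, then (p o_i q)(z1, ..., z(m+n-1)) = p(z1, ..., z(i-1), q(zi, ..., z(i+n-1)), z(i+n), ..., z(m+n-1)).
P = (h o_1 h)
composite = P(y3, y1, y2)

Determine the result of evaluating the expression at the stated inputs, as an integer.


6


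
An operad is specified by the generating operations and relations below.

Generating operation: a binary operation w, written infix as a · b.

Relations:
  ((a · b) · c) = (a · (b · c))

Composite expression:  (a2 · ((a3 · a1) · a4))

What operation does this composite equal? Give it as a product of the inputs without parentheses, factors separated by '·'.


a2 · a3 · a1 · a4

The w-tree's shape is irrelevant; the a-reading-order decides.
(a3 · a1) spells out as a3 · a1
((a3 · a1) · a4) spells out as a3 · a1 · a4
(a2 · ((a3 · a1) · a4)) spells out as a2 · a3 · a1 · a4


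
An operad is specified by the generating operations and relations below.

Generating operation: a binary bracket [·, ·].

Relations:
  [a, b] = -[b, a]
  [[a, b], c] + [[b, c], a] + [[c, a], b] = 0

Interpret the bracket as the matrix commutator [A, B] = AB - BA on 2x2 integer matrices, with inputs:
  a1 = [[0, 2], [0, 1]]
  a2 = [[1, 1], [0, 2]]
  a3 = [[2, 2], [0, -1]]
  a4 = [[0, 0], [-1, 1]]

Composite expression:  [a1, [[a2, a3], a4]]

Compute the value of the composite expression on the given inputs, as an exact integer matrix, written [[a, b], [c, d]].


[a2, a3] = [[0, -5], [0, 0]]
[[a2, a3], a4] = [[5, -5], [0, -5]]
[a1, [[a2, a3], a4]] = [[0, -15], [0, 0]]

[[0, -15], [0, 0]]


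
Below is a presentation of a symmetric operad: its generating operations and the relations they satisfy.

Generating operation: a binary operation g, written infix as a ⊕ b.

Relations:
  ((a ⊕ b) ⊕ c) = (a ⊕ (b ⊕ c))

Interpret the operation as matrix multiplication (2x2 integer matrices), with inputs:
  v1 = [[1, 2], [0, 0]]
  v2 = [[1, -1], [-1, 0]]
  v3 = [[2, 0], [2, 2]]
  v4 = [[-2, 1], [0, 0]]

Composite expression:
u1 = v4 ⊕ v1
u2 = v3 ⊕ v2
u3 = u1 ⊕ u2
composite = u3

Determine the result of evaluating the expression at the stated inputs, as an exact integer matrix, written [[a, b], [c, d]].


[[-4, 12], [0, 0]]

(v4 ⊕ v1) = [[-2, -4], [0, 0]]
(v3 ⊕ v2) = [[2, -2], [0, -2]]
((v4 ⊕ v1) ⊕ (v3 ⊕ v2)) = [[-4, 12], [0, 0]]


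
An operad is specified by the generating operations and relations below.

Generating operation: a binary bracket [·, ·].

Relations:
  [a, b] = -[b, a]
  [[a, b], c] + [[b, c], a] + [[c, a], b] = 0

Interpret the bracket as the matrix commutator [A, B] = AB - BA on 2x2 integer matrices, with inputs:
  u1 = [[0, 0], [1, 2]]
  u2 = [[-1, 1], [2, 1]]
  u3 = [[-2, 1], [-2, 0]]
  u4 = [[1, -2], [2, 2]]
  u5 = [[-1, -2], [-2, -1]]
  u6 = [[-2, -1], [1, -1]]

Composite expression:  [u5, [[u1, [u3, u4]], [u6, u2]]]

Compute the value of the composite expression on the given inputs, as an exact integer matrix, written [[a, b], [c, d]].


[[36, 96], [-96, -36]]


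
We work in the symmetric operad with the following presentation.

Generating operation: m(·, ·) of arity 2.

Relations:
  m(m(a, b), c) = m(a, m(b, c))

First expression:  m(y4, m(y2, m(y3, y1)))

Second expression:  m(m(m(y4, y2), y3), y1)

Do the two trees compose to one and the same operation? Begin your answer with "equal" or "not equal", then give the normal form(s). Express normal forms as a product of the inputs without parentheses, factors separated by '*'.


equal — both sides give y4 * y2 * y3 * y1

The first expression reduces to y4 * y2 * y3 * y1
The second expression reduces to y4 * y2 * y3 * y1
Both agree, so they are equal.


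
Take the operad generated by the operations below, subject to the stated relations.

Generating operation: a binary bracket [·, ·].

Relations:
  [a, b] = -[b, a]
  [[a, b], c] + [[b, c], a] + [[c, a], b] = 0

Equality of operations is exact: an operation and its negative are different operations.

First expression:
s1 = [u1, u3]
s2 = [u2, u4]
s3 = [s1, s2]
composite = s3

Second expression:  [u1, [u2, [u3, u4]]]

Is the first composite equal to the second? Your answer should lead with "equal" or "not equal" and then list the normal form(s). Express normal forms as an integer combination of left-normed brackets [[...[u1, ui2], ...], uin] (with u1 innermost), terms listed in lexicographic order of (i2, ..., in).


not equal; the first gives [[[u1, u3], u2], u4] - [[[u1, u3], u4], u2] and the second [[[u1, u2], u3], u4] - [[[u1, u2], u4], u3] - [[[u1, u3], u4], u2] + [[[u1, u4], u3], u2]

In normal form, the first expression is [[[u1, u3], u2], u4] - [[[u1, u3], u4], u2]
In normal form, the second expression is [[[u1, u2], u3], u4] - [[[u1, u2], u4], u3] - [[[u1, u3], u4], u2] + [[[u1, u4], u3], u2]
No match — not equal.


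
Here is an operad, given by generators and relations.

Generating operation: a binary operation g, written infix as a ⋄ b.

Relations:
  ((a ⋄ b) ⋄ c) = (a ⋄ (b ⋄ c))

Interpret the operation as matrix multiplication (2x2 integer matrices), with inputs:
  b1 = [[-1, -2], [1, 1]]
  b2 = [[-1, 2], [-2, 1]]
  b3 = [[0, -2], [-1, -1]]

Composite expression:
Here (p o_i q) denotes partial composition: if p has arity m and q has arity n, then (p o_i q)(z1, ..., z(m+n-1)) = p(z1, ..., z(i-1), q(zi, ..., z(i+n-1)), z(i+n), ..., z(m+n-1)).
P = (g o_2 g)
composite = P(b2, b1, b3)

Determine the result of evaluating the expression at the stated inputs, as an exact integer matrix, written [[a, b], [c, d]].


[[-4, -10], [-5, -11]]


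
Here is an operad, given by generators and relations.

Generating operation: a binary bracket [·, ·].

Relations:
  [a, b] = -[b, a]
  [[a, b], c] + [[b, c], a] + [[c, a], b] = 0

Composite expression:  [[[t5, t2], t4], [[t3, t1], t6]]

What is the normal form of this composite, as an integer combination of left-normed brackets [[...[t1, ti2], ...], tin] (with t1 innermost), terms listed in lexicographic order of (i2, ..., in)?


-[[[[[t1, t3], t6], t2], t5], t4] + [[[[[t1, t3], t6], t4], t2], t5] - [[[[[t1, t3], t6], t4], t5], t2] + [[[[[t1, t3], t6], t5], t2], t4]

A multilinear Lie element is pinned by t1-initial words (t1 innermost).
Composite bracket: [[[t5, t2], t4], [[t3, t1], t6]]
Full expansion: 32 signed words from ab - ba (2^5 = 32).
Only words starting with t1 matter:
  word t1t3t6t2t5t4 has sign -1, contributing -[[[[[t1, t3], t6], t2], t5], t4]
  word t1t3t6t4t2t5 has sign +1, contributing +[[[[[t1, t3], t6], t4], t2], t5]
  word t1t3t6t4t5t2 has sign -1, contributing -[[[[[t1, t3], t6], t4], t5], t2]
  word t1t3t6t5t2t4 has sign +1, contributing +[[[[[t1, t3], t6], t5], t2], t4]


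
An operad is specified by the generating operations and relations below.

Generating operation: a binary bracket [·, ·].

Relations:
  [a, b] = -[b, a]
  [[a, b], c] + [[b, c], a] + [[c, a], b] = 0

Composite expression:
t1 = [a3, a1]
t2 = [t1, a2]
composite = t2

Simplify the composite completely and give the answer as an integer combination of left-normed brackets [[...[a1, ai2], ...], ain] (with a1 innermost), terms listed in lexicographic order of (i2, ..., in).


-[[a1, a3], a2]


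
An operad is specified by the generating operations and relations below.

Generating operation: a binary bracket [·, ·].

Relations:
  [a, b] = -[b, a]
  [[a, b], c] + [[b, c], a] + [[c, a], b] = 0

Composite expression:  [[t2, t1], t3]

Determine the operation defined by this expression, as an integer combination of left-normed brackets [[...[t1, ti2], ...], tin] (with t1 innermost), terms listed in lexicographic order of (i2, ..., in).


-[[t1, t2], t3]

A multilinear Lie element is pinned by t1-initial words (t1 innermost).
Composite bracket: [[t2, t1], t3]
Applying ab - ba throughout gives 4 signed words (2^2 = 4).
Only words starting with t1 matter:
  t1t2t3 (sign -1) contributes -[[t1, t2], t3]


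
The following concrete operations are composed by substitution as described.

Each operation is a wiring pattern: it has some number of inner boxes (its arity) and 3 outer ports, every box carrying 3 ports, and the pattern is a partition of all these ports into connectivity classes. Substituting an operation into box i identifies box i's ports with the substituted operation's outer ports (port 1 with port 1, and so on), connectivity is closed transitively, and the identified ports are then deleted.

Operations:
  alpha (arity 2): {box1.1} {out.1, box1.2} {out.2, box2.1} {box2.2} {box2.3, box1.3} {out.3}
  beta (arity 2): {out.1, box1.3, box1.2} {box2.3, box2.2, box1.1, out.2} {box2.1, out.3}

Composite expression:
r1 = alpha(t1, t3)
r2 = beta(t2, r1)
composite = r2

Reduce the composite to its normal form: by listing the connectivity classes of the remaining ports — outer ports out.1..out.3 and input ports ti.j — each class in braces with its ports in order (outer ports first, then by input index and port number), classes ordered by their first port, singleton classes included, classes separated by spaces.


{out.1, t2.2, t2.3} {out.2, t2.1, t3.1} {out.3, t1.2} {t1.1} {t1.3, t3.3} {t3.2}

Substituting into beta glues patterns; closure does the rest.
alpha over (t1, t3) gives {out.1, t1.2} {out.2, t3.1} {out.3} {t1.1} {t1.3, t3.3} {t3.2}, out.j being that stage's outer ports
beta over (t2, t1, t3) gives {out.1, t2.2, t2.3} {out.2, t2.1, t3.1} {out.3, t1.2} {t1.1} {t1.3, t3.3} {t3.2}, out.j being that stage's outer ports


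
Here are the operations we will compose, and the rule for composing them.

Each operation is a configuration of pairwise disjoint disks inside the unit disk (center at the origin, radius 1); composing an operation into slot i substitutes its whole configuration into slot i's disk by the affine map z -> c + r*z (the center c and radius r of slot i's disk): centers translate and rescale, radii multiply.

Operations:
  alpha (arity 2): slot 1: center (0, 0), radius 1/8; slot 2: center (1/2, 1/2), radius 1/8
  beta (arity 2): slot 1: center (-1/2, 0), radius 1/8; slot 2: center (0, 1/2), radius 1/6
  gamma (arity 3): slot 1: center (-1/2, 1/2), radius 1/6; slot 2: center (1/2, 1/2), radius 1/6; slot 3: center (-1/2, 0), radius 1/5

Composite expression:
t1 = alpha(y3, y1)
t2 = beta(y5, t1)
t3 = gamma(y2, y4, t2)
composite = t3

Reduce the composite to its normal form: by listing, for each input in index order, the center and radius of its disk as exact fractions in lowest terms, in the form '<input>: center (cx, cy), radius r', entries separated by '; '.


y1: center (-29/60, 7/60), radius 1/240; y2: center (-1/2, 1/2), radius 1/6; y3: center (-1/2, 1/10), radius 1/240; y4: center (1/2, 1/2), radius 1/6; y5: center (-3/5, 0), radius 1/40

Follow each y-input down from gamma: c' goes to c + r*c', radius to r*r'.
y2 passes through 1 substitution, ending at center (-1/2, 1/2), radius 1/6
y4 passes through 1 substitution, ending at center (1/2, 1/2), radius 1/6
y5 passes through 2 substitutions, ending at center (-3/5, 0), radius 1/40
y3 passes through 3 substitutions, ending at center (-1/2, 1/10), radius 1/240
y1 passes through 3 substitutions, ending at center (-29/60, 7/60), radius 1/240


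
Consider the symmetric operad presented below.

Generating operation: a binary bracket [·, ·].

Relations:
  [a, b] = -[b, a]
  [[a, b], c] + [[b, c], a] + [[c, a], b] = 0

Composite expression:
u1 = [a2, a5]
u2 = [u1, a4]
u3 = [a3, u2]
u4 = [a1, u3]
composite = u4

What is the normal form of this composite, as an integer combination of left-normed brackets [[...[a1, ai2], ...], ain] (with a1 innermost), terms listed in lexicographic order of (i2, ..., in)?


Expand each bracket as ab - ba; the a1-initial words give the coefficients.
Composite bracket: [a1, [a3, [[a2, a5], a4]]]
Expanding via [a, b] = ab - ba: 16 signed words (2^4 = 16).
Words beginning with a1 determine it all:
  from a1a2a5a4a3, sign -1: term -[[[[a1, a2], a5], a4], a3]
  from a1a3a2a5a4, sign +1: term +[[[[a1, a3], a2], a5], a4]
  from a1a3a4a2a5, sign -1: term -[[[[a1, a3], a4], a2], a5]
  from a1a3a4a5a2, sign +1: term +[[[[a1, a3], a4], a5], a2]
  from a1a3a5a2a4, sign -1: term -[[[[a1, a3], a5], a2], a4]
  from a1a4a2a5a3, sign +1: term +[[[[a1, a4], a2], a5], a3]
  from a1a4a5a2a3, sign -1: term -[[[[a1, a4], a5], a2], a3]
  from a1a5a2a4a3, sign +1: term +[[[[a1, a5], a2], a4], a3]

-[[[[a1, a2], a5], a4], a3] + [[[[a1, a3], a2], a5], a4] - [[[[a1, a3], a4], a2], a5] + [[[[a1, a3], a4], a5], a2] - [[[[a1, a3], a5], a2], a4] + [[[[a1, a4], a2], a5], a3] - [[[[a1, a4], a5], a2], a3] + [[[[a1, a5], a2], a4], a3]


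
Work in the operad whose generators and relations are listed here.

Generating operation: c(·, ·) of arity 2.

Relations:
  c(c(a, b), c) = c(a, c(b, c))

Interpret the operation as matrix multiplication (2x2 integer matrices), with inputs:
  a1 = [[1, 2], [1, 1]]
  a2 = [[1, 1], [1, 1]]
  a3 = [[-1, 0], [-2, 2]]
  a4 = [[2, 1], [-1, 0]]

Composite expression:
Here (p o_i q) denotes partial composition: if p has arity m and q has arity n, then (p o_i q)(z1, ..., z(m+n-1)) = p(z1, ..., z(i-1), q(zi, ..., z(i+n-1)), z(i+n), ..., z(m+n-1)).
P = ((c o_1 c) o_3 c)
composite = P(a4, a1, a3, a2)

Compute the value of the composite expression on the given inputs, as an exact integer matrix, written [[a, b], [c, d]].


[[-3, -3], [1, 1]]


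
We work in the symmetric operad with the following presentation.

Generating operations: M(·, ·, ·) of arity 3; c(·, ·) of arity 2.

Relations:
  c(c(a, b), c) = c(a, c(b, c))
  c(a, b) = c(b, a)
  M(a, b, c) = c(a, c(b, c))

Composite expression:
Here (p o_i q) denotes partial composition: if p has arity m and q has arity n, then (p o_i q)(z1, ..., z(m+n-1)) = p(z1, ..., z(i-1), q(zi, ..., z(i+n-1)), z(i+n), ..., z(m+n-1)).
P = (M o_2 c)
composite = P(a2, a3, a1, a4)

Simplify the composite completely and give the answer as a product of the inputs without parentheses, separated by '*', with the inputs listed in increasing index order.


a1 * a2 * a3 * a4


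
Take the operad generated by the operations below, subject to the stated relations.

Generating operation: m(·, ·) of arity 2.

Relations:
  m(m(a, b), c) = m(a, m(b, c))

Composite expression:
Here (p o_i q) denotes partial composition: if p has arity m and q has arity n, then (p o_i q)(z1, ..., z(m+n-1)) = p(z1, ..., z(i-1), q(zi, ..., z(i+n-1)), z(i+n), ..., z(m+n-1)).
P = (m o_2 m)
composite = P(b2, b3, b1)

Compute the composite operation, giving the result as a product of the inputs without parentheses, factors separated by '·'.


b2 · b3 · b1

The m-tree's shape is irrelevant; the b-reading-order decides.
m(b3, b1) flattens to b3 · b1
m(b2, m(b3, b1)) flattens to b2 · b3 · b1


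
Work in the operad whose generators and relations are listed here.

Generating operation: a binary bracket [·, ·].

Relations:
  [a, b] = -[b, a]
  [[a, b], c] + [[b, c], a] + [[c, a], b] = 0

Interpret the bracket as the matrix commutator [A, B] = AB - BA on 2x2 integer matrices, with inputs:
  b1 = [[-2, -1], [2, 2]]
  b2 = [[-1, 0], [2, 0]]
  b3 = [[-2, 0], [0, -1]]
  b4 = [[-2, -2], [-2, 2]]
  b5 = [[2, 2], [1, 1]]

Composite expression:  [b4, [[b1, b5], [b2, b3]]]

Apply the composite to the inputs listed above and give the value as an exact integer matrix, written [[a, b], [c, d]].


[[40, 56], [-136, -40]]

[b1, b5] = [[-5, -7], [6, 5]]
[b2, b3] = [[0, 0], [-2, 0]]
[[b1, b5], [b2, b3]] = [[14, 0], [-20, -14]]
[b4, [[b1, b5], [b2, b3]]] = [[40, 56], [-136, -40]]


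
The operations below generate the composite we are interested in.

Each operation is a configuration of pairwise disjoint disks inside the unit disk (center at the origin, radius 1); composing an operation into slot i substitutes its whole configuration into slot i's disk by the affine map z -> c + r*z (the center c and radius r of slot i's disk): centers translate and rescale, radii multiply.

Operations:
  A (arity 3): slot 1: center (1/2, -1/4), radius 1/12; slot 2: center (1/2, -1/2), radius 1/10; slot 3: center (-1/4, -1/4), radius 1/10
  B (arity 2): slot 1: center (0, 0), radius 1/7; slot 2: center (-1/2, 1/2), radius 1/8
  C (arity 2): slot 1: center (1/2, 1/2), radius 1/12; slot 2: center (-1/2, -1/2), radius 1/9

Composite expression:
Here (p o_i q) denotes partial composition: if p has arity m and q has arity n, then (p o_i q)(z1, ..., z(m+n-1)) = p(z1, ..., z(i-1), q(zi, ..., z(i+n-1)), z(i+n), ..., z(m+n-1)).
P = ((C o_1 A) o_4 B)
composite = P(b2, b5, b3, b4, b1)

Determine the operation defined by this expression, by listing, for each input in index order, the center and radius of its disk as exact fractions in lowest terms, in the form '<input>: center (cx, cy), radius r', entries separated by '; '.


b1: center (-5/9, -4/9), radius 1/72; b2: center (13/24, 23/48), radius 1/144; b3: center (23/48, 23/48), radius 1/120; b4: center (-1/2, -1/2), radius 1/63; b5: center (13/24, 11/24), radius 1/120

Affine substitution under C: radii multiply and b-centers shift.
input b2: composing its 2 substitution steps yields center (13/24, 23/48), radius 1/144
input b5: composing its 2 substitution steps yields center (13/24, 11/24), radius 1/120
input b3: composing its 2 substitution steps yields center (23/48, 23/48), radius 1/120
input b4: composing its 2 substitution steps yields center (-1/2, -1/2), radius 1/63
input b1: composing its 2 substitution steps yields center (-5/9, -4/9), radius 1/72


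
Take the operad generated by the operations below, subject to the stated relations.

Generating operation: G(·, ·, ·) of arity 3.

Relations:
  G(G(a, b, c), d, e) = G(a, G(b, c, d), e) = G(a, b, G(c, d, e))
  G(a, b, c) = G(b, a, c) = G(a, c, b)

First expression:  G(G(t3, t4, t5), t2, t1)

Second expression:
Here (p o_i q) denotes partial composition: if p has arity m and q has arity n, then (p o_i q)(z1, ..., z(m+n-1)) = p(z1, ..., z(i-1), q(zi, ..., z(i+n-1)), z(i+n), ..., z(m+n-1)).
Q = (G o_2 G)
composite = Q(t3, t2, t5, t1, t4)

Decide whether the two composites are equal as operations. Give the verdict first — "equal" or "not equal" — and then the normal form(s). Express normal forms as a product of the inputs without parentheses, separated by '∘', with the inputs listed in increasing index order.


The first composite normalizes to t1 ∘ t2 ∘ t3 ∘ t4 ∘ t5
The second composite normalizes to t1 ∘ t2 ∘ t3 ∘ t4 ∘ t5
The forms coincide; equal.

equal; both compose to t1 ∘ t2 ∘ t3 ∘ t4 ∘ t5


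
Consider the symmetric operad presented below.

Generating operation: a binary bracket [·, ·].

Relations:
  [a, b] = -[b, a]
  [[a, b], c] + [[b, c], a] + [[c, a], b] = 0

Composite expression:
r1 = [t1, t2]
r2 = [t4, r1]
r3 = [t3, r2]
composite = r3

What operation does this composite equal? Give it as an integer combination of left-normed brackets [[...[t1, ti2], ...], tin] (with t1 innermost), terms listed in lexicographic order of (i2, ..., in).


Left-normed coefficients sit on the t1-initial expansion words.
Composite bracket: [t3, [t4, [t1, t2]]]
Full expansion: 8 signed words from ab - ba (2^3 = 8).
Collect the words opening with t1:
  sign of t1t2t4t3 is +1, so it contributes +[[[t1, t2], t4], t3]

[[[t1, t2], t4], t3]


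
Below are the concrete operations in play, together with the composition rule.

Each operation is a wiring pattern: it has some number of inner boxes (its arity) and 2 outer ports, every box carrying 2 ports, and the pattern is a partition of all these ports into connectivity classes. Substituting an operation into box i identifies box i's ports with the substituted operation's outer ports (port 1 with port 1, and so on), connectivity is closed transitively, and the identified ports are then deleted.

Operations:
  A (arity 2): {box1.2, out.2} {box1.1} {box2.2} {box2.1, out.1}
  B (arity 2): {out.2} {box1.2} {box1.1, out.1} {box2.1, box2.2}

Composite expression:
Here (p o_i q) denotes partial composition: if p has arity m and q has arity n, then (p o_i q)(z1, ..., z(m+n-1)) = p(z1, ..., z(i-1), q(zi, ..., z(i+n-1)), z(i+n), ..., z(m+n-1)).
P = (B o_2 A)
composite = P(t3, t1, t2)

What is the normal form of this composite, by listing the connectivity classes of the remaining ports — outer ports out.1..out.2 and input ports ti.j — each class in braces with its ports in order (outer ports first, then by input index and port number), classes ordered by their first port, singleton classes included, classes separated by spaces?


{out.1, t3.1} {out.2} {t1.1} {t1.2, t2.1} {t2.2} {t3.2}

Reachability decides: close wires over B-identified ports.
composing A on (t1, t2), with out.j its own outer ports: {out.1, t2.1} {out.2, t1.2} {t1.1} {t2.2}
composing B on (t3, t1, t2), with out.j its own outer ports: {out.1, t3.1} {out.2} {t1.1} {t1.2, t2.1} {t2.2} {t3.2}


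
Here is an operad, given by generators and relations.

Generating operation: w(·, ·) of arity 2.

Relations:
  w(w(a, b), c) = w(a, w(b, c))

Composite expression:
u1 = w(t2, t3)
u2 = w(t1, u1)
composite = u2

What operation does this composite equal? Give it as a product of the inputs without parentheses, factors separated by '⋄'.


t1 ⋄ t2 ⋄ t3

Under associativity of w, the answer is the t's in reading order.
w(t2, t3) linearizes to t2 ⋄ t3
w(t1, w(t2, t3)) linearizes to t1 ⋄ t2 ⋄ t3


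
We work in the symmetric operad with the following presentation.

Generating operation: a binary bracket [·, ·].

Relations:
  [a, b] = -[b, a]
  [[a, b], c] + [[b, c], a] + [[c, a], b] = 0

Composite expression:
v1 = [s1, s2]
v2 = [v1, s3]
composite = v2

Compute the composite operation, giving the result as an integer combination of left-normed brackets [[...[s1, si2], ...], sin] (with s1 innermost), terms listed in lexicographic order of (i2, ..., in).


[[s1, s2], s3]

Skip Jacobi rewriting: expand, keep s1-initial words, read off terms.
Composite bracket: [[s1, s2], s3]
The bracket unfolds into 4 signed words via [a, b] = ab - ba (2^2 = 4).
Coefficients come from the s1-initial words:
  the word s1s2s3 carries sign +1 and contributes +[[s1, s2], s3]


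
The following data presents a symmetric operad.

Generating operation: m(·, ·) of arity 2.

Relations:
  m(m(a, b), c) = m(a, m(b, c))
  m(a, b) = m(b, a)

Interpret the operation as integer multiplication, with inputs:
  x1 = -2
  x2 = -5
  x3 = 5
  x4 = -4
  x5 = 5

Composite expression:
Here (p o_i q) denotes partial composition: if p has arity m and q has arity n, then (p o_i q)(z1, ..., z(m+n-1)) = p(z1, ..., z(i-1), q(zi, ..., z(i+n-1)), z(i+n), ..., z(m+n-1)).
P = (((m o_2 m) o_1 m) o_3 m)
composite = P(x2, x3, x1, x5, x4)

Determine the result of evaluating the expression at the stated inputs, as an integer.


-1000

m(x2, x3) = -25
m(x1, x5) = -10
m(m(x1, x5), x4) = 40
m(m(x2, x3), m(m(x1, x5), x4)) = -1000


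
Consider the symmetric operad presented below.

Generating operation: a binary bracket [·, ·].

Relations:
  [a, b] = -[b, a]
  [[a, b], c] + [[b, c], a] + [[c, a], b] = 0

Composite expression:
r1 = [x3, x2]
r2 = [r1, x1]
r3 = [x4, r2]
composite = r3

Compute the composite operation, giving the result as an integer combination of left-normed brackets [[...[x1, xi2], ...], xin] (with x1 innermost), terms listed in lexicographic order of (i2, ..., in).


-[[[x1, x2], x3], x4] + [[[x1, x3], x2], x4]

Skip Jacobi rewriting: expand, keep x1-initial words, read off terms.
Composite bracket: [x4, [[x3, x2], x1]]
The bracket unfolds into 8 signed words via [a, b] = ab - ba (2^3 = 8).
Coefficients come from the x1-initial words:
  word x1x2x3x4 has sign -1, contributing -[[[x1, x2], x3], x4]
  word x1x3x2x4 has sign +1, contributing +[[[x1, x3], x2], x4]


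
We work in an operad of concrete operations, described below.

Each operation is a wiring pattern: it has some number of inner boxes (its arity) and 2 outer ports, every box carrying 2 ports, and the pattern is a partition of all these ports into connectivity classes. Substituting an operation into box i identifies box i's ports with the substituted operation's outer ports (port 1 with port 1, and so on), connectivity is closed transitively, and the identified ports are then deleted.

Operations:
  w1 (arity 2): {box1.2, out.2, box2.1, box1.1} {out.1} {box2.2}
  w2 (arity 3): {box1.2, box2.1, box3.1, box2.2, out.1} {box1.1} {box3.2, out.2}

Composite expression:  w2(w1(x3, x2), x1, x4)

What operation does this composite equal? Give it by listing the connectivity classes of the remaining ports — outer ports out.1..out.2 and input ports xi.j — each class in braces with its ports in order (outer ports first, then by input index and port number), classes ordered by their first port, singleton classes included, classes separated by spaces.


After gluing at w2, chains via deleted ports link the x-ports.
through w1, on inputs (x3, x2): {out.1} {out.2, x2.1, x3.1, x3.2} {x2.2} (out.j = stage outer ports)
through w2, on inputs (x3, x2, x1, x4): {out.1, x1.1, x1.2, x2.1, x3.1, x3.2, x4.1} {out.2, x4.2} {x2.2} (out.j = stage outer ports)

{out.1, x1.1, x1.2, x2.1, x3.1, x3.2, x4.1} {out.2, x4.2} {x2.2}


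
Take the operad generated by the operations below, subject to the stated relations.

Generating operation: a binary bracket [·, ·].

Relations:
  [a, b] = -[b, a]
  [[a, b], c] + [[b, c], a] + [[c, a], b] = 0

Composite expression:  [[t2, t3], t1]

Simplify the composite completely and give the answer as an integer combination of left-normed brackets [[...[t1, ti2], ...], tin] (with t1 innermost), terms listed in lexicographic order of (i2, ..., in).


-[[t1, t2], t3] + [[t1, t3], t2]


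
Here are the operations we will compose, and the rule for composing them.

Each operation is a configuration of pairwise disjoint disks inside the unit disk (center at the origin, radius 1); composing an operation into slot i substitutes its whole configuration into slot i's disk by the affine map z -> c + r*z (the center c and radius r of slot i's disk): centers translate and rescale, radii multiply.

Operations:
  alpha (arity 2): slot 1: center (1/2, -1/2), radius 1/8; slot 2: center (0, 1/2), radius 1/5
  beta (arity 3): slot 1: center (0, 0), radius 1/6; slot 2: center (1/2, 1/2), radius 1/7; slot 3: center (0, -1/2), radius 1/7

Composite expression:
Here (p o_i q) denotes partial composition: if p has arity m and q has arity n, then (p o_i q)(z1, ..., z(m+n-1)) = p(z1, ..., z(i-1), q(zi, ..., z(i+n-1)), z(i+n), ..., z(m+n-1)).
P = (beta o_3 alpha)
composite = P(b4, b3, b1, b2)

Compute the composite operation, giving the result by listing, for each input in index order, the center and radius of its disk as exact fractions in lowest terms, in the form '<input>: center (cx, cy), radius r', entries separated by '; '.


b1: center (1/14, -4/7), radius 1/56; b2: center (0, -3/7), radius 1/35; b3: center (1/2, 1/2), radius 1/7; b4: center (0, 0), radius 1/6

Affine substitution under beta: radii multiply and b-centers shift.
input b4: composing its 1 substitution step yields center (0, 0), radius 1/6
input b3: composing its 1 substitution step yields center (1/2, 1/2), radius 1/7
input b1: composing its 2 substitution steps yields center (1/14, -4/7), radius 1/56
input b2: composing its 2 substitution steps yields center (0, -3/7), radius 1/35


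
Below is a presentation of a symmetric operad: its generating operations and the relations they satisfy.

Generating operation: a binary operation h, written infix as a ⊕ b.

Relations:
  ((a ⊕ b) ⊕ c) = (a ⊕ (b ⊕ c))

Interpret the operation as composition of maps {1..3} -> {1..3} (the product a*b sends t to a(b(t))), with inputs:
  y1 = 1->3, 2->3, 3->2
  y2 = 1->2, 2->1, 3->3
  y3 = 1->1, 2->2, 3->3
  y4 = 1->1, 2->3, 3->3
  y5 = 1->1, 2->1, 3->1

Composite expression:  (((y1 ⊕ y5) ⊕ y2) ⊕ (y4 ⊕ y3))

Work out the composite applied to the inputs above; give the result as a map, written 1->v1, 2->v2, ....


(y1 ⊕ y5) = 1->3, 2->3, 3->3
((y1 ⊕ y5) ⊕ y2) = 1->3, 2->3, 3->3
(y4 ⊕ y3) = 1->1, 2->3, 3->3
(((y1 ⊕ y5) ⊕ y2) ⊕ (y4 ⊕ y3)) = 1->3, 2->3, 3->3

1->3, 2->3, 3->3


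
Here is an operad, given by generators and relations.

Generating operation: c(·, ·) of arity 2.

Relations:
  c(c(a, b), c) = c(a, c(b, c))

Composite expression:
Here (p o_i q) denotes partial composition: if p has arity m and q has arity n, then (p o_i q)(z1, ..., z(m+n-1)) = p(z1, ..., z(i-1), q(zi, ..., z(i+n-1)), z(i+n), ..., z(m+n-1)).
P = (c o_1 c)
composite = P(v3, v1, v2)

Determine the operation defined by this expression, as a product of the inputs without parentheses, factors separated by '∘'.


Key point: c is associative — brackets drop, the v-order remains.
c(v3, v1) linearizes to v3 ∘ v1
c(c(v3, v1), v2) linearizes to v3 ∘ v1 ∘ v2

v3 ∘ v1 ∘ v2
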